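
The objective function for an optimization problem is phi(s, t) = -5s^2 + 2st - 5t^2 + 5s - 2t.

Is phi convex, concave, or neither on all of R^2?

concave

phi is quadratic, so its Hessian is the constant matrix H = [[-10, 2], [2, -10]].
det(H) = 96, tr(H) = -20.
det(H) > 0 and tr(H) < 0, so H is negative definite everywhere: concave.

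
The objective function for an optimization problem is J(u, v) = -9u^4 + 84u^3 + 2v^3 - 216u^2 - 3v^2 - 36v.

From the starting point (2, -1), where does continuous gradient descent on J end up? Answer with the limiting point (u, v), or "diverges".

(3, 3)

J is separable, so gradient descent decouples: u follows -∂J/∂u, v follows -∂J/∂v.
∂J/∂u = -36u(u - 4)(u - 3); at u=2 this is -144, so u increases.
∂J/∂v = 6(v - 3)(v + 2); at v=-1 this is -24, so v increases.
u converges to its nearest critical value 3 (a local min of the u-part); v converges to 3. The iterate converges to (3, 3).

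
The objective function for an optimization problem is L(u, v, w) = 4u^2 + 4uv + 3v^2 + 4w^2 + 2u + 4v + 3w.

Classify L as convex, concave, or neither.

L is quadratic, so its Hessian is the constant matrix H = [[8, 4, 0], [4, 6, 0], [0, 0, 8]].
Leading principal minors: 8, 32, 256.
All positive ⇒ H ≻ 0 ⇒ convex.

convex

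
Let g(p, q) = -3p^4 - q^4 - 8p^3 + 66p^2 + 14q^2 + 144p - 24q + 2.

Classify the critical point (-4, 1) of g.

saddle point

The mixed partial ∂²g/∂p∂q is 0, so the Hessian at any point is diag(g_pp, g_qq) = diag(12(-3p^2 - 4p + 11), 4(-3q^2 + 7)).
At (-4, 1): H = diag(-252, 16).
The eigenvalues have opposite signs, so H is indefinite: a saddle point.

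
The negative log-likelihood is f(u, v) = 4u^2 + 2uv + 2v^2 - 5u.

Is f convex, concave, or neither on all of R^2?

f is quadratic, so its Hessian is the constant matrix H = [[8, 2], [2, 4]].
det(H) = 28, tr(H) = 12.
det(H) > 0 and tr(H) > 0, so H is positive definite everywhere: convex.

convex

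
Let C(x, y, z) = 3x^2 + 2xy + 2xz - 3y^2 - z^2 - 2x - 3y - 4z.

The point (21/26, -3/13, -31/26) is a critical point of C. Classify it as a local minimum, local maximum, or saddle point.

saddle point

The Hessian is constant: H = [[6, 2, 2], [2, -6, 0], [2, 0, -2]].
Leading principal minors: Δ₁ = 6, Δ₂ = -40, Δ₃ = 104.
The minors fit neither the all-positive nor the alternating-sign pattern, so H is indefinite: a saddle point.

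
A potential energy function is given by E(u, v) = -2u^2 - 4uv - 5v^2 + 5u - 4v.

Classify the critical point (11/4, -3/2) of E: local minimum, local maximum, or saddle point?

local maximum

The Hessian of E is constant: H = [[-4, -4], [-4, -10]].
det(H) = (-4)·(-10) − (-4)² = 24.
det(H) > 0 and tr(H) = -14 < 0, so H is negative definite and the point is a local maximum.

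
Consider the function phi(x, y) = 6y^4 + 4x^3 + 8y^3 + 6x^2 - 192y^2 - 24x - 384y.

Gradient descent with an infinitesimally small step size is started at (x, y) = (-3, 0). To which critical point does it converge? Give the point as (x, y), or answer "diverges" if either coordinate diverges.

diverges

phi is separable, so gradient descent decouples: x follows -∂phi/∂x, y follows -∂phi/∂y.
∂phi/∂x = 12(x - 1)(x + 2); at x=-3 this is 48, so x decreases.
∂phi/∂y = 24(y - 4)(y + 1)(y + 4); at y=0 this is -384, so y increases.
The x-coordinate has no critical point in that direction and runs off to infinity.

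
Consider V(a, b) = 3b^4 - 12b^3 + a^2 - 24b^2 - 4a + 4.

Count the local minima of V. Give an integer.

V separates as a function of a plus a function of b, so ∇V=0 decouples.
∂V/∂a = 2(a - 2) = 0 at a ∈ {2}; ∂V/∂b = 12b(b - 4)(b + 1) = 0 at b ∈ {-1, 0, 4}.
The Hessian is diagonal: diag(V_aa, V_bb). Second derivatives: V_aa(2)=2; V_bb(-1)=60, V_bb(0)=-48, V_bb(4)=240.
Local minima occur where both diagonal entries positive: (2, -1), (2, 4). Count: 2.

2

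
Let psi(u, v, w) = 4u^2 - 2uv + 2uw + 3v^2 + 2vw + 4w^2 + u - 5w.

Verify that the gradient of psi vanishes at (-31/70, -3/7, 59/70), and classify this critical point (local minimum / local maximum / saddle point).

∇psi = (8u - 2v + 2w + 1, -2u + 6v + 2w, 2u + 2v + 8w - 5); substituting (-31/70, -3/7, 59/70) gives ∇psi = (0, 0, 0), so (-31/70, -3/7, 59/70) is indeed a critical point.
The Hessian is constant: H = [[8, -2, 2], [-2, 6, 2], [2, 2, 8]].
Leading principal minors: Δ₁ = 8, Δ₂ = 44, Δ₃ = 280.
All leading minors are positive, so H is positive definite: a local minimum.

local minimum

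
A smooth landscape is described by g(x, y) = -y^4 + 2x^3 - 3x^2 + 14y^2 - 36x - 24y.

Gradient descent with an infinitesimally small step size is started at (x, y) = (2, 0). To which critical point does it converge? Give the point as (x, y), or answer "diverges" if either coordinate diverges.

(3, 1)

g is separable, so gradient descent decouples: x follows -∂g/∂x, y follows -∂g/∂y.
∂g/∂x = 6(x - 3)(x + 2); at x=2 this is -24, so x increases.
∂g/∂y = -4(y - 2)(y - 1)(y + 3); at y=0 this is -24, so y increases.
x converges to its nearest critical value 3 (a local min of the x-part); y converges to 1. The iterate converges to (3, 1).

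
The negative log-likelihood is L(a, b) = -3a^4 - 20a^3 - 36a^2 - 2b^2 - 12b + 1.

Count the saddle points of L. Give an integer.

1

L separates as a function of a plus a function of b, so ∇L=0 decouples.
∂L/∂a = -12a(a + 2)(a + 3) = 0 at a ∈ {-3, -2, 0}; ∂L/∂b = -4(b + 3) = 0 at b ∈ {-3}.
The Hessian is diagonal: diag(L_aa, L_bb). Second derivatives: L_aa(-3)=-36, L_aa(-2)=24, L_aa(0)=-72; L_bb(-3)=-4.
Saddle points occur where the two diagonal entries have opposite signs: (-2, -3). Count: 1.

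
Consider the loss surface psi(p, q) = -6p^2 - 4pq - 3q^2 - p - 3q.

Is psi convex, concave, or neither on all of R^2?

psi is quadratic, so its Hessian is the constant matrix H = [[-12, -4], [-4, -6]].
det(H) = 56, tr(H) = -18.
det(H) > 0 and tr(H) < 0, so H is negative definite everywhere: concave.

concave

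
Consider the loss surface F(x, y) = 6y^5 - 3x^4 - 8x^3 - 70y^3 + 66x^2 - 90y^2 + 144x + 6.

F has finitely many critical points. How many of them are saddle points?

6

F separates as a function of x plus a function of y, so ∇F=0 decouples.
∂F/∂x = -12(x - 3)(x + 1)(x + 4) = 0 at x ∈ {-4, -1, 3}; ∂F/∂y = 30y(y - 3)(y + 1)(y + 2) = 0 at y ∈ {-2, -1, 0, 3}.
The Hessian is diagonal: diag(F_xx, F_yy). Second derivatives: F_xx(-4)=-252, F_xx(-1)=144, F_xx(3)=-336; F_yy(-2)=-300, F_yy(-1)=120, F_yy(0)=-180, F_yy(3)=1800.
Saddle points occur where the two diagonal entries have opposite signs: (-4, -1), (-4, 3), (-1, -2), (-1, 0), (3, -1), (3, 3). Count: 6.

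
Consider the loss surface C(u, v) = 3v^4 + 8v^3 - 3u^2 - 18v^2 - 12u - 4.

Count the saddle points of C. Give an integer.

C separates as a function of u plus a function of v, so ∇C=0 decouples.
∂C/∂u = -6(u + 2) = 0 at u ∈ {-2}; ∂C/∂v = 12v(v - 1)(v + 3) = 0 at v ∈ {-3, 0, 1}.
The Hessian is diagonal: diag(C_uu, C_vv). Second derivatives: C_uu(-2)=-6; C_vv(-3)=144, C_vv(0)=-36, C_vv(1)=48.
Saddle points occur where the two diagonal entries have opposite signs: (-2, -3), (-2, 1). Count: 2.

2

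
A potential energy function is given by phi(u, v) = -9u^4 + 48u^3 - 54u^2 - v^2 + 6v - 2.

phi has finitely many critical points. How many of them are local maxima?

2

phi separates as a function of u plus a function of v, so ∇phi=0 decouples.
∂phi/∂u = -36u(u - 3)(u - 1) = 0 at u ∈ {0, 1, 3}; ∂phi/∂v = -2(v - 3) = 0 at v ∈ {3}.
The Hessian is diagonal: diag(phi_uu, phi_vv). Second derivatives: phi_uu(0)=-108, phi_uu(1)=72, phi_uu(3)=-216; phi_vv(3)=-2.
Local maxima occur where both diagonal entries negative: (0, 3), (3, 3). Count: 2.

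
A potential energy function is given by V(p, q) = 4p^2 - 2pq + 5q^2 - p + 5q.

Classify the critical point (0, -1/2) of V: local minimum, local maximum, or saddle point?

The Hessian of V is constant: H = [[8, -2], [-2, 10]].
det(H) = 8·10 − (-2)² = 76.
det(H) > 0 and tr(H) = 18 > 0, so H is positive definite and the point is a local minimum.

local minimum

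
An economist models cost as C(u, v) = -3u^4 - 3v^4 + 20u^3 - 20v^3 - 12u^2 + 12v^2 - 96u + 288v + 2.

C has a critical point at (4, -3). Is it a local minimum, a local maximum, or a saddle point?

saddle point

The mixed partial ∂²C/∂u∂v is 0, so the Hessian at any point is diag(C_uu, C_vv) = diag(12(-3u^2 + 10u - 2), 12(-3v^2 - 10v + 2)).
At (4, -3): H = diag(-120, 60).
The eigenvalues have opposite signs, so H is indefinite: a saddle point.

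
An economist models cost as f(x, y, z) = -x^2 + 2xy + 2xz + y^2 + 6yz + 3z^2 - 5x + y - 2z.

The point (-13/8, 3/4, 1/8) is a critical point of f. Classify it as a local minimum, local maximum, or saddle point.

saddle point

The Hessian is constant: H = [[-2, 2, 2], [2, 2, 6], [2, 6, 6]].
Leading principal minors: Δ₁ = -2, Δ₂ = -8, Δ₃ = 64.
The minors fit neither the all-positive nor the alternating-sign pattern, so H is indefinite: a saddle point.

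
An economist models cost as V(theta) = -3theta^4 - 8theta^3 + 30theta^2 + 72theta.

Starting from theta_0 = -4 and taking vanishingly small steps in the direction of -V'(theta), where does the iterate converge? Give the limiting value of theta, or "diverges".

V'(theta) = -12(theta - 2)(theta + 1)(theta + 3), so V'(-4) = 216.
Gradient descent moves in the -V' direction, i.e. theta is decreasing.
There is no critical point below theta=-4, and V' keeps the same sign, so the iterate runs off to −∞.

diverges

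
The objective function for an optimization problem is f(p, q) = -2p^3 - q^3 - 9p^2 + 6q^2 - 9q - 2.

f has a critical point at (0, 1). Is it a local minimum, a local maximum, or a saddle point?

saddle point

The mixed partial ∂²f/∂p∂q is 0, so the Hessian at any point is diag(f_pp, f_qq) = diag(-6(2p + 3), 6(-q + 2)).
At (0, 1): H = diag(-18, 6).
The eigenvalues have opposite signs, so H is indefinite: a saddle point.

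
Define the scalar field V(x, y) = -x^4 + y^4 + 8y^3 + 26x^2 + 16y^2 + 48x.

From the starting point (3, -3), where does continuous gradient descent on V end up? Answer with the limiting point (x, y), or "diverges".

(-1, -4)

V is separable, so gradient descent decouples: x follows -∂V/∂x, y follows -∂V/∂y.
∂V/∂x = -4(x - 4)(x + 1)(x + 3); at x=3 this is 96, so x decreases.
∂V/∂y = 4y(y + 2)(y + 4); at y=-3 this is 12, so y decreases.
x converges to its nearest critical value -1 (a local min of the x-part); y converges to -4. The iterate converges to (-1, -4).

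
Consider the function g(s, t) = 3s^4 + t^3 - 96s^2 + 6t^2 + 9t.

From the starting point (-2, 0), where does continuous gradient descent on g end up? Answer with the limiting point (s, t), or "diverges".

(-4, -1)

g is separable, so gradient descent decouples: s follows -∂g/∂s, t follows -∂g/∂t.
∂g/∂s = 12s(s - 4)(s + 4); at s=-2 this is 288, so s decreases.
∂g/∂t = 3(t + 1)(t + 3); at t=0 this is 9, so t decreases.
s converges to its nearest critical value -4 (a local min of the s-part); t converges to -1. The iterate converges to (-4, -1).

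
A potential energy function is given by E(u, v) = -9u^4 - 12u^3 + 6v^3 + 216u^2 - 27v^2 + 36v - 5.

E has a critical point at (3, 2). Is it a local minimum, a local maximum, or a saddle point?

saddle point

The mixed partial ∂²E/∂u∂v is 0, so the Hessian at any point is diag(E_uu, E_vv) = diag(36(-3u^2 - 2u + 12), 18(2v - 3)).
At (3, 2): H = diag(-756, 18).
The eigenvalues have opposite signs, so H is indefinite: a saddle point.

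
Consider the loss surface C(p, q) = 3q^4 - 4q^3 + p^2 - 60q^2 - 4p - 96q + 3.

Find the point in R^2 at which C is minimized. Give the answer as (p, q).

C(p,q) separates as A(p) + B(q) + 3, so its minimum is min A + min B + 3.
A'(p) = 2p - 4 vanishes at p ∈ {2}; B'(q) = 12(q - 4)(q + 1)(q + 2) vanishes at q ∈ {-2, -1, 4}.
Local minima of A (where A''>0): A(2)=-4. Local minima of B: B(-2)=32, B(4)=-832.
So the global minimum of C is A(2) + B(4) + 3 = -4 − 832 + 3 = -833, attained at (2, 4).

(2, 4)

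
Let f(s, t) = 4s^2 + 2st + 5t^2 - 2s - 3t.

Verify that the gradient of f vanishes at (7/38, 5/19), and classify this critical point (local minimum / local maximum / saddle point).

∇f = (8s + 2t - 2, 2s + 10t - 3); substituting (7/38, 5/19) gives ∇f = (0, 0), so (7/38, 5/19) is indeed a critical point.
The Hessian of f is constant: H = [[8, 2], [2, 10]].
det(H) = 8·10 − 2² = 76.
det(H) > 0 and tr(H) = 18 > 0, so H is positive definite and the point is a local minimum.

local minimum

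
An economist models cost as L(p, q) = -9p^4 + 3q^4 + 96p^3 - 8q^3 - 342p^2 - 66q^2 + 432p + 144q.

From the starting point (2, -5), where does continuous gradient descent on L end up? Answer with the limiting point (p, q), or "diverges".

L is separable, so gradient descent decouples: p follows -∂L/∂p, q follows -∂L/∂q.
∂L/∂p = -36(p - 4)(p - 3)(p - 1); at p=2 this is -72, so p increases.
∂L/∂q = 12(q - 4)(q - 1)(q + 3); at q=-5 this is -1296, so q increases.
p converges to its nearest critical value 3 (a local min of the p-part); q converges to -3. The iterate converges to (3, -3).

(3, -3)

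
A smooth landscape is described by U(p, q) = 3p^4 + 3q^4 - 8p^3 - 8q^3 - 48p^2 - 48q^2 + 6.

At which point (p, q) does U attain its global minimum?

U(p,q) separates as A(p) + B(q) + 6, so its minimum is min A + min B + 6.
A'(p) = 12p(p - 4)(p + 2) vanishes at p ∈ {-2, 0, 4}; B'(q) = 12q(q - 4)(q + 2) vanishes at q ∈ {-2, 0, 4}.
Local minima of A (where A''>0): A(-2)=-80, A(4)=-512. Local minima of B: B(-2)=-80, B(4)=-512.
So the global minimum of U is A(4) + B(4) + 6 = -512 − 512 + 6 = -1018, attained at (4, 4).

(4, 4)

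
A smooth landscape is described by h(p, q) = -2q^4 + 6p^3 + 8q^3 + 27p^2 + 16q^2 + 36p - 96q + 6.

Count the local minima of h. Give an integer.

1

h separates as a function of p plus a function of q, so ∇h=0 decouples.
∂h/∂p = 18(p + 1)(p + 2) = 0 at p ∈ {-2, -1}; ∂h/∂q = -8(q - 3)(q - 2)(q + 2) = 0 at q ∈ {-2, 2, 3}.
The Hessian is diagonal: diag(h_pp, h_qq). Second derivatives: h_pp(-2)=-18, h_pp(-1)=18; h_qq(-2)=-160, h_qq(2)=32, h_qq(3)=-40.
Local minima occur where both diagonal entries positive: (-1, 2). Count: 1.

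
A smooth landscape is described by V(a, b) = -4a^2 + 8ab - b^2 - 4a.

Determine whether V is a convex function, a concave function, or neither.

neither

V is quadratic, so its Hessian is the constant matrix H = [[-8, 8], [8, -2]].
det(H) = -48, tr(H) = -10.
det(H) < 0, so H is indefinite: neither convex nor concave.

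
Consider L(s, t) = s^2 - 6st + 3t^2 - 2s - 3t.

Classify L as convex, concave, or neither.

L is quadratic, so its Hessian is the constant matrix H = [[2, -6], [-6, 6]].
det(H) = -24, tr(H) = 8.
det(H) < 0, so H is indefinite: neither convex nor concave.

neither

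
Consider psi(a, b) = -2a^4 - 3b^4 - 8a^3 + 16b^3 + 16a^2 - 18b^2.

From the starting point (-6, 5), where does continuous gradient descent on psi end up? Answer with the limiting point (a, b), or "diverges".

diverges

psi is separable, so gradient descent decouples: a follows -∂psi/∂a, b follows -∂psi/∂b.
∂psi/∂a = -8a(a - 1)(a + 4); at a=-6 this is 672, so a decreases.
∂psi/∂b = -12b(b - 3)(b - 1); at b=5 this is -480, so b increases.
The a-coordinate has no critical point in that direction and runs off to infinity.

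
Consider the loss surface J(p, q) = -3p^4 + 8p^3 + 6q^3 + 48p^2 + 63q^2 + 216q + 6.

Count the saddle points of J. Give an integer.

3

J separates as a function of p plus a function of q, so ∇J=0 decouples.
∂J/∂p = -12p(p - 4)(p + 2) = 0 at p ∈ {-2, 0, 4}; ∂J/∂q = 18(q + 3)(q + 4) = 0 at q ∈ {-4, -3}.
The Hessian is diagonal: diag(J_pp, J_qq). Second derivatives: J_pp(-2)=-144, J_pp(0)=96, J_pp(4)=-288; J_qq(-4)=-18, J_qq(-3)=18.
Saddle points occur where the two diagonal entries have opposite signs: (-2, -3), (0, -4), (4, -3). Count: 3.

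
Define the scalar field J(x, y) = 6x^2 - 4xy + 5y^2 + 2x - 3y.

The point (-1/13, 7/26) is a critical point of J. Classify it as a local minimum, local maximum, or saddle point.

local minimum

The Hessian of J is constant: H = [[12, -4], [-4, 10]].
det(H) = 12·10 − (-4)² = 104.
det(H) > 0 and tr(H) = 22 > 0, so H is positive definite and the point is a local minimum.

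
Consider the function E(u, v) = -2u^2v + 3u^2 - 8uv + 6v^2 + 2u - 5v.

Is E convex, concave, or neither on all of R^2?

The term -2u^2v is cubic, so the Hessian is not constant.
∂²E/∂u² = -4v + 6, which takes both signs as v varies (negative for sufficiently large v). A diagonal entry of the Hessian changing sign means the Hessian is neither positive- nor negative-semidefinite on all of R^2.

neither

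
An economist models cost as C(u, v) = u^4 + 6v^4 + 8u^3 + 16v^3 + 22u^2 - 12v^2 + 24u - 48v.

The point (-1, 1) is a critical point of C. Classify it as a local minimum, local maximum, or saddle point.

local minimum

The mixed partial ∂²C/∂u∂v is 0, so the Hessian at any point is diag(C_uu, C_vv) = diag(4(3u^2 + 12u + 11), 24(3v^2 + 4v - 1)).
At (-1, 1): H = diag(8, 144).
Both eigenvalues are positive, so H is positive definite: a local minimum.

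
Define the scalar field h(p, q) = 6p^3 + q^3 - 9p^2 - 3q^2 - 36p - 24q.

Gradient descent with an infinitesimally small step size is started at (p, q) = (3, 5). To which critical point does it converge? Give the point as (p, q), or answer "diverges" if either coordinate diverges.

(2, 4)

h is separable, so gradient descent decouples: p follows -∂h/∂p, q follows -∂h/∂q.
∂h/∂p = 18(p - 2)(p + 1); at p=3 this is 72, so p decreases.
∂h/∂q = 3(q - 4)(q + 2); at q=5 this is 21, so q decreases.
p converges to its nearest critical value 2 (a local min of the p-part); q converges to 4. The iterate converges to (2, 4).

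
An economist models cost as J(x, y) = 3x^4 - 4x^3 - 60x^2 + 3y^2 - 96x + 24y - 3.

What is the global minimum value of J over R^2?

-883

J(x,y) separates as P(x) + Q(y) − 3, so its minimum is min P + min Q − 3.
P'(x) = 12(x - 4)(x + 1)(x + 2) vanishes at x ∈ {-2, -1, 4}; Q'(y) = 6y + 24 vanishes at y ∈ {-4}.
Local minima of P (where P''>0): P(-2)=32, P(4)=-832. Local minima of Q: Q(-4)=-48.
So the global minimum of J is P(4) + Q(-4) − 3 = -832 − 48 − 3 = -883, attained at (4, -4).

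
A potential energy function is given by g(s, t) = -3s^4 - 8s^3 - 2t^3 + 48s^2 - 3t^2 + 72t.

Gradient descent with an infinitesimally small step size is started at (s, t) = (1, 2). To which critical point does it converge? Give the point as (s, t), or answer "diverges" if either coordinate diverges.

g is separable, so gradient descent decouples: s follows -∂g/∂s, t follows -∂g/∂t.
∂g/∂s = -12s(s - 2)(s + 4); at s=1 this is 60, so s decreases.
∂g/∂t = -6(t - 3)(t + 4); at t=2 this is 36, so t decreases.
s converges to its nearest critical value 0 (a local min of the s-part); t converges to -4. The iterate converges to (0, -4).

(0, -4)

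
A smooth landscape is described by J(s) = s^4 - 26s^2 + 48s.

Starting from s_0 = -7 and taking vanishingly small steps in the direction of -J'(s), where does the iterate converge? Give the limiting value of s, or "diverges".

J'(s) = 4(s - 3)(s - 1)(s + 4), so J'(-7) = -960.
Gradient descent moves in the -J' direction, i.e. s is increasing.
The nearest critical point in that direction is s = -4, where J'' = 140 > 0 (a local minimum). The iterate converges there.

-4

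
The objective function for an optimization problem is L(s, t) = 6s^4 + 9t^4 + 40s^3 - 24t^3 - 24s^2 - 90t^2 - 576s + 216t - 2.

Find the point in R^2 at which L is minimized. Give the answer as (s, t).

(2, -2)

L(s,t) separates as P(s) + Q(t) − 2, so its minimum is min P + min Q − 2.
P'(s) = 24(s - 2)(s + 3)(s + 4) vanishes at s ∈ {-4, -3, 2}; Q'(t) = 36(t - 3)(t - 1)(t + 2) vanishes at t ∈ {-2, 1, 3}.
Local minima of P (where P''>0): P(-4)=896, P(2)=-832. Local minima of Q: Q(-2)=-456, Q(3)=-81.
So the global minimum of L is P(2) + Q(-2) − 2 = -832 − 456 − 2 = -1290, attained at (2, -2).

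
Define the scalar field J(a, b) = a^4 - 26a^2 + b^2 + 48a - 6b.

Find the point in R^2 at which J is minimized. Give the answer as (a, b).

(-4, 3)

J(a,b) separates as P(a) + Q(b), so its minimum is min P + min Q.
P'(a) = 4(a - 3)(a - 1)(a + 4) vanishes at a ∈ {-4, 1, 3}; Q'(b) = 2b - 6 vanishes at b ∈ {3}.
Local minima of P (where P''>0): P(-4)=-352, P(3)=-9. Local minima of Q: Q(3)=-9.
So the global minimum of J is P(-4) + Q(3) = -352 − 9 = -361, attained at (-4, 3).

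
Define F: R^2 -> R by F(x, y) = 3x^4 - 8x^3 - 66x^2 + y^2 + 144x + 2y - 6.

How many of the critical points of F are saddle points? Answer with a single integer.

F separates as a function of x plus a function of y, so ∇F=0 decouples.
∂F/∂x = 12(x - 4)(x - 1)(x + 3) = 0 at x ∈ {-3, 1, 4}; ∂F/∂y = 2(y + 1) = 0 at y ∈ {-1}.
The Hessian is diagonal: diag(F_xx, F_yy). Second derivatives: F_xx(-3)=336, F_xx(1)=-144, F_xx(4)=252; F_yy(-1)=2.
Saddle points occur where the two diagonal entries have opposite signs: (1, -1). Count: 1.

1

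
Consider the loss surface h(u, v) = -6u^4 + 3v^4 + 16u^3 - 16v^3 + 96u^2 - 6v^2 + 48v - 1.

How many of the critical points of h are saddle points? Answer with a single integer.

5

h separates as a function of u plus a function of v, so ∇h=0 decouples.
∂h/∂u = -24u(u - 4)(u + 2) = 0 at u ∈ {-2, 0, 4}; ∂h/∂v = 12(v - 4)(v - 1)(v + 1) = 0 at v ∈ {-1, 1, 4}.
The Hessian is diagonal: diag(h_uu, h_vv). Second derivatives: h_uu(-2)=-288, h_uu(0)=192, h_uu(4)=-576; h_vv(-1)=120, h_vv(1)=-72, h_vv(4)=180.
Saddle points occur where the two diagonal entries have opposite signs: (-2, -1), (-2, 4), (0, 1), (4, -1), (4, 4). Count: 5.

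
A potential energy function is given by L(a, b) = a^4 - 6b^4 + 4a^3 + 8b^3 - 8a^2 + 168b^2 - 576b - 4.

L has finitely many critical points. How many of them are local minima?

2

L separates as a function of a plus a function of b, so ∇L=0 decouples.
∂L/∂a = 4a(a - 1)(a + 4) = 0 at a ∈ {-4, 0, 1}; ∂L/∂b = -24(b - 3)(b - 2)(b + 4) = 0 at b ∈ {-4, 2, 3}.
The Hessian is diagonal: diag(L_aa, L_bb). Second derivatives: L_aa(-4)=80, L_aa(0)=-16, L_aa(1)=20; L_bb(-4)=-1008, L_bb(2)=144, L_bb(3)=-168.
Local minima occur where both diagonal entries positive: (-4, 2), (1, 2). Count: 2.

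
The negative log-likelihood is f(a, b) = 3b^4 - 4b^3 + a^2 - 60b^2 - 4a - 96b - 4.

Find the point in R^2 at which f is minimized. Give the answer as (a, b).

(2, 4)

f(a,b) separates as P(a) + Q(b) − 4, so its minimum is min P + min Q − 4.
P'(a) = 2a - 4 vanishes at a ∈ {2}; Q'(b) = 12(b - 4)(b + 1)(b + 2) vanishes at b ∈ {-2, -1, 4}.
Local minima of P (where P''>0): P(2)=-4. Local minima of Q: Q(-2)=32, Q(4)=-832.
So the global minimum of f is P(2) + Q(4) − 4 = -4 − 832 − 4 = -840, attained at (2, 4).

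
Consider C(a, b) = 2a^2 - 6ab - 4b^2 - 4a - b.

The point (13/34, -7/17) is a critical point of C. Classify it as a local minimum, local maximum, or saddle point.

saddle point

The Hessian of C is constant: H = [[4, -6], [-6, -8]].
det(H) = 4·(-8) − (-6)² = -68.
Since det(H) < 0, H is indefinite and the critical point is a saddle point.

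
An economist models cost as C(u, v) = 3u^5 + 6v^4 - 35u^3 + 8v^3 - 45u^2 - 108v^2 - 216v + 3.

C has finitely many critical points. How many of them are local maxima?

C separates as a function of u plus a function of v, so ∇C=0 decouples.
∂C/∂u = 15u(u - 3)(u + 1)(u + 2) = 0 at u ∈ {-2, -1, 0, 3}; ∂C/∂v = 24(v - 3)(v + 1)(v + 3) = 0 at v ∈ {-3, -1, 3}.
The Hessian is diagonal: diag(C_uu, C_vv). Second derivatives: C_uu(-2)=-150, C_uu(-1)=60, C_uu(0)=-90, C_uu(3)=900; C_vv(-3)=288, C_vv(-1)=-192, C_vv(3)=576.
Local maxima occur where both diagonal entries negative: (-2, -1), (0, -1). Count: 2.

2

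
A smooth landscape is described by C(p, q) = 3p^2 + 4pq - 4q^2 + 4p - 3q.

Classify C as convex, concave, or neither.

neither

C is quadratic, so its Hessian is the constant matrix H = [[6, 4], [4, -8]].
det(H) = -64, tr(H) = -2.
det(H) < 0, so H is indefinite: neither convex nor concave.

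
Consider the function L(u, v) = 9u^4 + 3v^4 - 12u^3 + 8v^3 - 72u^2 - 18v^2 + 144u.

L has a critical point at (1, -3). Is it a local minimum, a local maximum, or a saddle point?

The mixed partial ∂²L/∂u∂v is 0, so the Hessian at any point is diag(L_uu, L_vv) = diag(36(3u^2 - 2u - 4), 12(3v^2 + 4v - 3)).
At (1, -3): H = diag(-108, 144).
The eigenvalues have opposite signs, so H is indefinite: a saddle point.

saddle point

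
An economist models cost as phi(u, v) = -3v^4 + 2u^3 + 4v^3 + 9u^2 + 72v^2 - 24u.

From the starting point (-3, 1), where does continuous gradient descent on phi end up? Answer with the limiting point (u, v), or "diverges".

(1, 0)

phi is separable, so gradient descent decouples: u follows -∂phi/∂u, v follows -∂phi/∂v.
∂phi/∂u = 6(u - 1)(u + 4); at u=-3 this is -24, so u increases.
∂phi/∂v = -12v(v - 4)(v + 3); at v=1 this is 144, so v decreases.
u converges to its nearest critical value 1 (a local min of the u-part); v converges to 0. The iterate converges to (1, 0).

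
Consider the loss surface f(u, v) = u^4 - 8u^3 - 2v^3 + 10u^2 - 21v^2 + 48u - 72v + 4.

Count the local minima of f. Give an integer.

f separates as a function of u plus a function of v, so ∇f=0 decouples.
∂f/∂u = 4(u - 4)(u - 3)(u + 1) = 0 at u ∈ {-1, 3, 4}; ∂f/∂v = -6(v + 3)(v + 4) = 0 at v ∈ {-4, -3}.
The Hessian is diagonal: diag(f_uu, f_vv). Second derivatives: f_uu(-1)=80, f_uu(3)=-16, f_uu(4)=20; f_vv(-4)=6, f_vv(-3)=-6.
Local minima occur where both diagonal entries positive: (-1, -4), (4, -4). Count: 2.

2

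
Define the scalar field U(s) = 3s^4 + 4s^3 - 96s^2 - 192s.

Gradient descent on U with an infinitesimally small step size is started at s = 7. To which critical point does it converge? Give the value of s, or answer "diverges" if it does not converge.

4

U'(s) = 12(s - 4)(s + 1)(s + 4), so U'(7) = 3168.
Gradient descent moves in the -U' direction, i.e. s is decreasing.
The nearest critical point in that direction is s = 4, where U'' = 480 > 0 (a local minimum). The iterate converges there.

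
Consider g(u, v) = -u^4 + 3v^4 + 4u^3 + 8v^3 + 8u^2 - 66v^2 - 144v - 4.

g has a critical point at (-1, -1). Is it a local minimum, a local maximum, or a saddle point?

The mixed partial ∂²g/∂u∂v is 0, so the Hessian at any point is diag(g_uu, g_vv) = diag(4(-3u^2 + 6u + 4), 12(3v^2 + 4v - 11)).
At (-1, -1): H = diag(-20, -144).
Both eigenvalues are negative, so H is negative definite: a local maximum.

local maximum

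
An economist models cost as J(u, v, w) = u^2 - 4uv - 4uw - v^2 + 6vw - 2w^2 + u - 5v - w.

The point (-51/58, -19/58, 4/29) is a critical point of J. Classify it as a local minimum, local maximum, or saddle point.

saddle point

The Hessian is constant: H = [[2, -4, -4], [-4, -2, 6], [-4, 6, -4]].
Leading principal minors: Δ₁ = 2, Δ₂ = -20, Δ₃ = 232.
The minors fit neither the all-positive nor the alternating-sign pattern, so H is indefinite: a saddle point.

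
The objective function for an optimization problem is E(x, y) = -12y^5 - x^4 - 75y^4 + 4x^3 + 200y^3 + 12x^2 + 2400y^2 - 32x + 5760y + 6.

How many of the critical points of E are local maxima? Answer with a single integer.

4

E separates as a function of x plus a function of y, so ∇E=0 decouples.
∂E/∂x = -4(x - 4)(x - 1)(x + 2) = 0 at x ∈ {-2, 1, 4}; ∂E/∂y = -60(y - 4)(y + 2)(y + 3)(y + 4) = 0 at y ∈ {-4, -3, -2, 4}.
The Hessian is diagonal: diag(E_xx, E_yy). Second derivatives: E_xx(-2)=-72, E_xx(1)=36, E_xx(4)=-72; E_yy(-4)=960, E_yy(-3)=-420, E_yy(-2)=720, E_yy(4)=-20160.
Local maxima occur where both diagonal entries negative: (-2, -3), (-2, 4), (4, -3), (4, 4). Count: 4.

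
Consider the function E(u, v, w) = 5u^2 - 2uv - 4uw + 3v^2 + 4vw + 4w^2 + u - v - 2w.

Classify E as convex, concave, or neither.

E is quadratic, so its Hessian is the constant matrix H = [[10, -2, -4], [-2, 6, 4], [-4, 4, 8]].
Leading principal minors: 10, 56, 256.
All positive ⇒ H ≻ 0 ⇒ convex.

convex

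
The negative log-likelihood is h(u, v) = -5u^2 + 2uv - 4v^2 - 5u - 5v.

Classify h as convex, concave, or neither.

h is quadratic, so its Hessian is the constant matrix H = [[-10, 2], [2, -8]].
det(H) = 76, tr(H) = -18.
det(H) > 0 and tr(H) < 0, so H is negative definite everywhere: concave.

concave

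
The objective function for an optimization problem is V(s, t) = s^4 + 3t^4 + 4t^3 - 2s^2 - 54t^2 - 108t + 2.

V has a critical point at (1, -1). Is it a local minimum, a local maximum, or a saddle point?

The mixed partial ∂²V/∂s∂t is 0, so the Hessian at any point is diag(V_ss, V_tt) = diag(4(3s^2 - 1), 12(3t^2 + 2t - 9)).
At (1, -1): H = diag(8, -96).
The eigenvalues have opposite signs, so H is indefinite: a saddle point.

saddle point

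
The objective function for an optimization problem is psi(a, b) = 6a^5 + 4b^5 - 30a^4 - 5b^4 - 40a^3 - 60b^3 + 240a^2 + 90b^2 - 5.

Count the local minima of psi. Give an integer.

4

psi separates as a function of a plus a function of b, so ∇psi=0 decouples.
∂psi/∂a = 30a(a - 4)(a - 2)(a + 2) = 0 at a ∈ {-2, 0, 2, 4}; ∂psi/∂b = 20b(b - 3)(b - 1)(b + 3) = 0 at b ∈ {-3, 0, 1, 3}.
The Hessian is diagonal: diag(psi_aa, psi_bb). Second derivatives: psi_aa(-2)=-1440, psi_aa(0)=480, psi_aa(2)=-480, psi_aa(4)=1440; psi_bb(-3)=-1440, psi_bb(0)=180, psi_bb(1)=-160, psi_bb(3)=720.
Local minima occur where both diagonal entries positive: (0, 0), (0, 3), (4, 0), (4, 3). Count: 4.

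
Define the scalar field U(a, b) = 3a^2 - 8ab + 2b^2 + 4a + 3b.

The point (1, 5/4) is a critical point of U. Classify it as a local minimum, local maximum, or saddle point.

saddle point

The Hessian of U is constant: H = [[6, -8], [-8, 4]].
det(H) = 6·4 − (-8)² = -40.
Since det(H) < 0, H is indefinite and the critical point is a saddle point.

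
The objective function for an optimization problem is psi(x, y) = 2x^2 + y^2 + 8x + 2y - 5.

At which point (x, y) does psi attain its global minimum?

psi(x,y) separates as P(x) + Q(y) − 5, so its minimum is min P + min Q − 5.
P'(x) = 4x + 8 vanishes at x ∈ {-2}; Q'(y) = 2y + 2 vanishes at y ∈ {-1}.
Local minima of P (where P''>0): P(-2)=-8. Local minima of Q: Q(-1)=-1.
So the global minimum of psi is P(-2) + Q(-1) − 5 = -8 − 1 − 5 = -14, attained at (-2, -1).

(-2, -1)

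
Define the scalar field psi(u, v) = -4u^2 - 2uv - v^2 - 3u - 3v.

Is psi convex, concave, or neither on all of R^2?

psi is quadratic, so its Hessian is the constant matrix H = [[-8, -2], [-2, -2]].
det(H) = 12, tr(H) = -10.
det(H) > 0 and tr(H) < 0, so H is negative definite everywhere: concave.

concave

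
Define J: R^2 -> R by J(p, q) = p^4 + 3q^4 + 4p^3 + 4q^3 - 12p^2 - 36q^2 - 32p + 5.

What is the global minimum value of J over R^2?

-248

J(p,q) separates as A(p) + B(q) + 5, so its minimum is min A + min B + 5.
A'(p) = 4(p - 2)(p + 1)(p + 4) vanishes at p ∈ {-4, -1, 2}; B'(q) = 12q(q - 2)(q + 3) vanishes at q ∈ {-3, 0, 2}.
Local minima of A (where A''>0): A(-4)=-64, A(2)=-64. Local minima of B: B(-3)=-189, B(2)=-64.
So the global minimum of J is A(-4) + B(-3) + 5 = -64 − 189 + 5 = -248, attained at (-4, -3).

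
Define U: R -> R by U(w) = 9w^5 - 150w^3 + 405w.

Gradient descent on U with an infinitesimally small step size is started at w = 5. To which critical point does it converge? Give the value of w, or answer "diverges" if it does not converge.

3

U'(w) = 45(w - 3)(w - 1)(w + 1)(w + 3), so U'(5) = 17280.
Gradient descent moves in the -U' direction, i.e. w is decreasing.
The nearest critical point in that direction is w = 3, where U'' = 2160 > 0 (a local minimum). The iterate converges there.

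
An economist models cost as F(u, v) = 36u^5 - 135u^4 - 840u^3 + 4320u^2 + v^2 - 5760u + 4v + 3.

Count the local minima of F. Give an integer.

F separates as a function of u plus a function of v, so ∇F=0 decouples.
∂F/∂u = 180(u - 4)(u - 2)(u - 1)(u + 4) = 0 at u ∈ {-4, 1, 2, 4}; ∂F/∂v = 2(v + 2) = 0 at v ∈ {-2}.
The Hessian is diagonal: diag(F_uu, F_vv). Second derivatives: F_uu(-4)=-43200, F_uu(1)=2700, F_uu(2)=-2160, F_uu(4)=8640; F_vv(-2)=2.
Local minima occur where both diagonal entries positive: (1, -2), (4, -2). Count: 2.

2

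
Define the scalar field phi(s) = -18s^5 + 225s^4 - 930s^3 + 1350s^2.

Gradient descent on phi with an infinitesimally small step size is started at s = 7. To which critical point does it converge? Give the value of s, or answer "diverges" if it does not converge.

phi'(s) = -90s(s - 5)(s - 3)(s - 2), so phi'(7) = -25200.
Gradient descent moves in the -phi' direction, i.e. s is increasing.
There is no critical point above s=7, and phi' keeps the same sign, so the iterate runs off to +∞.

diverges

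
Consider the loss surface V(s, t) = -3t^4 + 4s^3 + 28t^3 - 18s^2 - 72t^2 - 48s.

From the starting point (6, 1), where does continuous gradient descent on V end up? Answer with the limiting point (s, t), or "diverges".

V is separable, so gradient descent decouples: s follows -∂V/∂s, t follows -∂V/∂t.
∂V/∂s = 12(s - 4)(s + 1); at s=6 this is 168, so s decreases.
∂V/∂t = -12t(t - 4)(t - 3); at t=1 this is -72, so t increases.
s converges to its nearest critical value 4 (a local min of the s-part); t converges to 3. The iterate converges to (4, 3).

(4, 3)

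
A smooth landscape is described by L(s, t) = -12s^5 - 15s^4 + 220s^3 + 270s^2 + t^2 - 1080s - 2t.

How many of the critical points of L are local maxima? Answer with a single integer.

L separates as a function of s plus a function of t, so ∇L=0 decouples.
∂L/∂s = -60(s - 3)(s - 1)(s + 2)(s + 3) = 0 at s ∈ {-3, -2, 1, 3}; ∂L/∂t = 2(t - 1) = 0 at t ∈ {1}.
The Hessian is diagonal: diag(L_ss, L_tt). Second derivatives: L_ss(-3)=1440, L_ss(-2)=-900, L_ss(1)=1440, L_ss(3)=-3600; L_tt(1)=2.
Local maxima occur where both diagonal entries negative: none. Count: 0.

0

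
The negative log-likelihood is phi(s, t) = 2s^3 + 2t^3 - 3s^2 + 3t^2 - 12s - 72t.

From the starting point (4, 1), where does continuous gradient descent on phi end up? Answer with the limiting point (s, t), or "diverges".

phi is separable, so gradient descent decouples: s follows -∂phi/∂s, t follows -∂phi/∂t.
∂phi/∂s = 6(s - 2)(s + 1); at s=4 this is 60, so s decreases.
∂phi/∂t = 6(t - 3)(t + 4); at t=1 this is -60, so t increases.
s converges to its nearest critical value 2 (a local min of the s-part); t converges to 3. The iterate converges to (2, 3).

(2, 3)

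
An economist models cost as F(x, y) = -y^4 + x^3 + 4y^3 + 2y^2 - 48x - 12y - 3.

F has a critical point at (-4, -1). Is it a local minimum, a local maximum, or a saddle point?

The mixed partial ∂²F/∂x∂y is 0, so the Hessian at any point is diag(F_xx, F_yy) = diag(6x, 4(-3y^2 + 6y + 1)).
At (-4, -1): H = diag(-24, -32).
Both eigenvalues are negative, so H is negative definite: a local maximum.

local maximum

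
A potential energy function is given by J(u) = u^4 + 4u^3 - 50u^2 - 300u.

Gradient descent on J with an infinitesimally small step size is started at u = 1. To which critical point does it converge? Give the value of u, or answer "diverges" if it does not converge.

J'(u) = 4(u - 5)(u + 3)(u + 5), so J'(1) = -384.
Gradient descent moves in the -J' direction, i.e. u is increasing.
The nearest critical point in that direction is u = 5, where J'' = 320 > 0 (a local minimum). The iterate converges there.

5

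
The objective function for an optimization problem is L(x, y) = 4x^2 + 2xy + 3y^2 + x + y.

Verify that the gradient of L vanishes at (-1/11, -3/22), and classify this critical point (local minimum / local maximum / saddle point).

local minimum

∇L = (8x + 2y + 1, 2x + 6y + 1); substituting (-1/11, -3/22) gives ∇L = (0, 0), so (-1/11, -3/22) is indeed a critical point.
The Hessian of L is constant: H = [[8, 2], [2, 6]].
det(H) = 8·6 − 2² = 44.
det(H) > 0 and tr(H) = 14 > 0, so H is positive definite and the point is a local minimum.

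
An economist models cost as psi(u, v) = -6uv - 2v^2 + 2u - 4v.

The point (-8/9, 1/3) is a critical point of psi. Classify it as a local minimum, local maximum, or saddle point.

The Hessian of psi is constant: H = [[0, -6], [-6, -4]].
det(H) = 0·(-4) − (-6)² = -36.
Since det(H) < 0, H is indefinite and the critical point is a saddle point.

saddle point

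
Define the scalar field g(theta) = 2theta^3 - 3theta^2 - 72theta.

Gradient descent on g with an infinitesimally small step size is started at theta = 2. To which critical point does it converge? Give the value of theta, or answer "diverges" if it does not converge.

4

g'(theta) = 6(theta - 4)(theta + 3), so g'(2) = -60.
Gradient descent moves in the -g' direction, i.e. theta is increasing.
The nearest critical point in that direction is theta = 4, where g'' = 42 > 0 (a local minimum). The iterate converges there.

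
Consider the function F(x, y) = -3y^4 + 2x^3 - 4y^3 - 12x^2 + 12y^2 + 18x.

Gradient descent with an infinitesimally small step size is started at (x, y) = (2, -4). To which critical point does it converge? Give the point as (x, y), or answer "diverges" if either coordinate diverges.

diverges

F is separable, so gradient descent decouples: x follows -∂F/∂x, y follows -∂F/∂y.
∂F/∂x = 6(x - 3)(x - 1); at x=2 this is -6, so x increases.
∂F/∂y = -12y(y - 1)(y + 2); at y=-4 this is 480, so y decreases.
The y-coordinate has no critical point in that direction and runs off to infinity.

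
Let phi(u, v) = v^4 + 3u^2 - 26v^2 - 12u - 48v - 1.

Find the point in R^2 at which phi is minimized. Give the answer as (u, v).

phi(u,v) separates as P(u) + Q(v) − 1, so its minimum is min P + min Q − 1.
P'(u) = 6u - 12 vanishes at u ∈ {2}; Q'(v) = 4(v - 4)(v + 1)(v + 3) vanishes at v ∈ {-3, -1, 4}.
Local minima of P (where P''>0): P(2)=-12. Local minima of Q: Q(-3)=-9, Q(4)=-352.
So the global minimum of phi is P(2) + Q(4) − 1 = -12 − 352 − 1 = -365, attained at (2, 4).

(2, 4)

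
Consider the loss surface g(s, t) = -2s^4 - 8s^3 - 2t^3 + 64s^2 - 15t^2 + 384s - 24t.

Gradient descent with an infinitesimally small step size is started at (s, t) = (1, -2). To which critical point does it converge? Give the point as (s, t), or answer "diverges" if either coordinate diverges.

(-3, -4)

g is separable, so gradient descent decouples: s follows -∂g/∂s, t follows -∂g/∂t.
∂g/∂s = -8(s - 4)(s + 3)(s + 4); at s=1 this is 480, so s decreases.
∂g/∂t = -6(t + 1)(t + 4); at t=-2 this is 12, so t decreases.
s converges to its nearest critical value -3 (a local min of the s-part); t converges to -4. The iterate converges to (-3, -4).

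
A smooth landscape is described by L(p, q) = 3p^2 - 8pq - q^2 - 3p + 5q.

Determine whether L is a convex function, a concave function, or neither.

neither

L is quadratic, so its Hessian is the constant matrix H = [[6, -8], [-8, -2]].
det(H) = -76, tr(H) = 4.
det(H) < 0, so H is indefinite: neither convex nor concave.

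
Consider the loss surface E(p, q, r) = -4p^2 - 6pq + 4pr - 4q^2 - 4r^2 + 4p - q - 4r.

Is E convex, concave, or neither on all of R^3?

concave

E is quadratic, so its Hessian is the constant matrix H = [[-8, -6, 4], [-6, -8, 0], [4, 0, -8]].
Leading principal minors: -8, 28, -96.
Signs alternate −, +, − ⇒ H ≺ 0 ⇒ concave.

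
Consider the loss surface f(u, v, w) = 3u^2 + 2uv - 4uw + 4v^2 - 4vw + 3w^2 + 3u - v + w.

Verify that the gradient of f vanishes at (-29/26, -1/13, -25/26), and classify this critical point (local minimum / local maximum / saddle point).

∇f = (6u + 2v - 4w + 3, 2u + 8v - 4w - 1, -4u - 4v + 6w + 1); substituting (-29/26, -1/13, -25/26) gives ∇f = (0, 0, 0), so (-29/26, -1/13, -25/26) is indeed a critical point.
The Hessian is constant: H = [[6, 2, -4], [2, 8, -4], [-4, -4, 6]].
Leading principal minors: Δ₁ = 6, Δ₂ = 44, Δ₃ = 104.
All leading minors are positive, so H is positive definite: a local minimum.

local minimum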